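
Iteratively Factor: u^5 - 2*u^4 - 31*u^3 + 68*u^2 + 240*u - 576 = (u - 4)*(u^4 + 2*u^3 - 23*u^2 - 24*u + 144) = (u - 4)*(u - 3)*(u^3 + 5*u^2 - 8*u - 48) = (u - 4)*(u - 3)^2*(u^2 + 8*u + 16) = (u - 4)*(u - 3)^2*(u + 4)*(u + 4)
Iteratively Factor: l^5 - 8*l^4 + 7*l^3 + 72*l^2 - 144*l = (l - 4)*(l^4 - 4*l^3 - 9*l^2 + 36*l) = l*(l - 4)*(l^3 - 4*l^2 - 9*l + 36) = l*(l - 4)^2*(l^2 - 9) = l*(l - 4)^2*(l + 3)*(l - 3)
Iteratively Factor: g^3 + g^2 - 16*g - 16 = (g - 4)*(g^2 + 5*g + 4) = (g - 4)*(g + 1)*(g + 4)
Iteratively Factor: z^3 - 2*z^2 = (z - 2)*(z^2) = z*(z - 2)*(z)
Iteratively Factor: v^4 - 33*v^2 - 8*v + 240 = (v + 4)*(v^3 - 4*v^2 - 17*v + 60) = (v + 4)^2*(v^2 - 8*v + 15) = (v - 3)*(v + 4)^2*(v - 5)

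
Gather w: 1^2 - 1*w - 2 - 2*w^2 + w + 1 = -2*w^2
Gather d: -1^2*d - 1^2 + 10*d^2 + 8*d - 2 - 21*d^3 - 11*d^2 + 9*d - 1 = -21*d^3 - d^2 + 16*d - 4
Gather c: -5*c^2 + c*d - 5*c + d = -5*c^2 + c*(d - 5) + d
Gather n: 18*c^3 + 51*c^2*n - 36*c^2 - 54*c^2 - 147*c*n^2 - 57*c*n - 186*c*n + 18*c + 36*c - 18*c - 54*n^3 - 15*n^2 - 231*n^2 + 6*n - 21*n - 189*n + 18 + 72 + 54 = 18*c^3 - 90*c^2 + 36*c - 54*n^3 + n^2*(-147*c - 246) + n*(51*c^2 - 243*c - 204) + 144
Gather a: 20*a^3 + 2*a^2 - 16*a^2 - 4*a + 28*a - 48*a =20*a^3 - 14*a^2 - 24*a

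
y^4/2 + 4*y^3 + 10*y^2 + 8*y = y*(y/2 + 1)*(y + 2)*(y + 4)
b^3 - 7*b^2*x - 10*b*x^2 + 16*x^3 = (b - 8*x)*(b - x)*(b + 2*x)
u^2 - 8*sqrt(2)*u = u*(u - 8*sqrt(2))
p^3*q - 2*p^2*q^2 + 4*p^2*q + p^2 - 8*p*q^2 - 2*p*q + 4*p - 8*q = (p + 4)*(p - 2*q)*(p*q + 1)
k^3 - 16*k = k*(k - 4)*(k + 4)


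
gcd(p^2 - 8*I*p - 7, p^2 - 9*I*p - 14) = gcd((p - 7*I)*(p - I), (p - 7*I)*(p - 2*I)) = p - 7*I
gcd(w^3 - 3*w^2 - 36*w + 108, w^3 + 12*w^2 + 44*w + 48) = w + 6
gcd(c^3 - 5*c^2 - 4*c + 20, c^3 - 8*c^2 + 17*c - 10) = c^2 - 7*c + 10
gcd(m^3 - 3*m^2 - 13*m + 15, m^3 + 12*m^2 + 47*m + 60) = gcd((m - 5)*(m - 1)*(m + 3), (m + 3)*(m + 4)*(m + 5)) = m + 3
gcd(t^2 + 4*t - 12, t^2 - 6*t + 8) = t - 2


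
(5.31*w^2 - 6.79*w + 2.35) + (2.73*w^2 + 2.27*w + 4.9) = 8.04*w^2 - 4.52*w + 7.25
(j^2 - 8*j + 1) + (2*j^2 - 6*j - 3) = 3*j^2 - 14*j - 2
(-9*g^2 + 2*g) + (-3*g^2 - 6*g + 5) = -12*g^2 - 4*g + 5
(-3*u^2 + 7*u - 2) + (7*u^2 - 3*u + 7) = 4*u^2 + 4*u + 5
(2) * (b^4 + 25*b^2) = 2*b^4 + 50*b^2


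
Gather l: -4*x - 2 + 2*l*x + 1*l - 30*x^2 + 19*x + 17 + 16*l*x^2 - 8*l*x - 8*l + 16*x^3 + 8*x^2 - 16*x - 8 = l*(16*x^2 - 6*x - 7) + 16*x^3 - 22*x^2 - x + 7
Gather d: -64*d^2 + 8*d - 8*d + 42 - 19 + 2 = 25 - 64*d^2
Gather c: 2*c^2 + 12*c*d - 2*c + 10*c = 2*c^2 + c*(12*d + 8)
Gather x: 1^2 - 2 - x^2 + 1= -x^2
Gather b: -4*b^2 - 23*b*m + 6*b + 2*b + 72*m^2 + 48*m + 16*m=-4*b^2 + b*(8 - 23*m) + 72*m^2 + 64*m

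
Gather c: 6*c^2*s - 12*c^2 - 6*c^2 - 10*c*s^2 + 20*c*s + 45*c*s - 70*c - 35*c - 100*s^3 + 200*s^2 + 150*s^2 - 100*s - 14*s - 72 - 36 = c^2*(6*s - 18) + c*(-10*s^2 + 65*s - 105) - 100*s^3 + 350*s^2 - 114*s - 108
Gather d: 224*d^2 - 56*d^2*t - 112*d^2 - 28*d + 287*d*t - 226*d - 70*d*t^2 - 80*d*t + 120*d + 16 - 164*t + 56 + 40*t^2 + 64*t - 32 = d^2*(112 - 56*t) + d*(-70*t^2 + 207*t - 134) + 40*t^2 - 100*t + 40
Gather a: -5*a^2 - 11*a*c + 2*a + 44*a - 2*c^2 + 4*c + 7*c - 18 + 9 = -5*a^2 + a*(46 - 11*c) - 2*c^2 + 11*c - 9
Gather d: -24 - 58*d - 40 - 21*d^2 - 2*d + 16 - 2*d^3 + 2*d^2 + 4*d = -2*d^3 - 19*d^2 - 56*d - 48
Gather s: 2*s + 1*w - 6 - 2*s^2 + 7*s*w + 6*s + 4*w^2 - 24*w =-2*s^2 + s*(7*w + 8) + 4*w^2 - 23*w - 6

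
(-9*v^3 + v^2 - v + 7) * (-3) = 27*v^3 - 3*v^2 + 3*v - 21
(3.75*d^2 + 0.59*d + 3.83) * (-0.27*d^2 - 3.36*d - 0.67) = -1.0125*d^4 - 12.7593*d^3 - 5.529*d^2 - 13.2641*d - 2.5661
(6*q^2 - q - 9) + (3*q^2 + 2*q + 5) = 9*q^2 + q - 4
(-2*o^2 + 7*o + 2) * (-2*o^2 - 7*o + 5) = 4*o^4 - 63*o^2 + 21*o + 10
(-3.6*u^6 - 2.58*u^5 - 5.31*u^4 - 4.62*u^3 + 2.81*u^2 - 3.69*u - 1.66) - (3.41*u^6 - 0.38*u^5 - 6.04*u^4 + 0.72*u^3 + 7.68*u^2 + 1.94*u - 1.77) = -7.01*u^6 - 2.2*u^5 + 0.73*u^4 - 5.34*u^3 - 4.87*u^2 - 5.63*u + 0.11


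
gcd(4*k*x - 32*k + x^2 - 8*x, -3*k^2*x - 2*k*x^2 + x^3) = 1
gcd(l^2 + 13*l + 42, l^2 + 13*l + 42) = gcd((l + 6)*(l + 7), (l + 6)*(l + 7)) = l^2 + 13*l + 42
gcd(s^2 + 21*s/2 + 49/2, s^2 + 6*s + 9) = 1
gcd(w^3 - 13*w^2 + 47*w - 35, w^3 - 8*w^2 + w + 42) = w - 7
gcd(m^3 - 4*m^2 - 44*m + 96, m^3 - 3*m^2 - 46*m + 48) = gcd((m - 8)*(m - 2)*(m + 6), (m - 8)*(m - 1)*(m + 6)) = m^2 - 2*m - 48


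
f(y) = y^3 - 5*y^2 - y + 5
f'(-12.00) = 551.00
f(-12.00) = -2431.00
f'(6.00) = 47.00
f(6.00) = 35.00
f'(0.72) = -6.64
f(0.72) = 2.06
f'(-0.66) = 6.91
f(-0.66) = 3.19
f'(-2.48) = 42.25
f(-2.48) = -38.52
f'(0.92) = -7.66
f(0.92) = 0.63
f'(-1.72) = 25.08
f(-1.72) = -13.16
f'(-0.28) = 2.04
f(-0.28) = 4.87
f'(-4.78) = 115.35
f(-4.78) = -213.68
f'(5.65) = 38.27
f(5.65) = 20.10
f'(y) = 3*y^2 - 10*y - 1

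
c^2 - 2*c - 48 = (c - 8)*(c + 6)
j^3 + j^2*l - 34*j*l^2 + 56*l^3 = (j - 4*l)*(j - 2*l)*(j + 7*l)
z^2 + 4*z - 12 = (z - 2)*(z + 6)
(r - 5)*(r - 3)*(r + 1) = r^3 - 7*r^2 + 7*r + 15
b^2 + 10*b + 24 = (b + 4)*(b + 6)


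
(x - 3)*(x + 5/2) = x^2 - x/2 - 15/2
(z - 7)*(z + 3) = z^2 - 4*z - 21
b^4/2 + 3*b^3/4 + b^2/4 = b^2*(b/2 + 1/2)*(b + 1/2)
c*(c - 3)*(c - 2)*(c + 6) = c^4 + c^3 - 24*c^2 + 36*c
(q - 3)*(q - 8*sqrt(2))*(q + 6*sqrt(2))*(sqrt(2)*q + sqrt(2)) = sqrt(2)*q^4 - 4*q^3 - 2*sqrt(2)*q^3 - 99*sqrt(2)*q^2 + 8*q^2 + 12*q + 192*sqrt(2)*q + 288*sqrt(2)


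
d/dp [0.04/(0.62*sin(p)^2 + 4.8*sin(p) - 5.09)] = -(0.0496*sin(p) + 0.192)*cos(p)/(0.62*sin(p)^2 + 4.8*sin(p) - 5.09)^2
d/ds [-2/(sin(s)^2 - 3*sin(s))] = 2*(2*sin(s) - 3)*cos(s)/((sin(s) - 3)^2*sin(s)^2)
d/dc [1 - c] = -1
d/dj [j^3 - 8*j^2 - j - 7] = 3*j^2 - 16*j - 1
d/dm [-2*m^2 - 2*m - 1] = -4*m - 2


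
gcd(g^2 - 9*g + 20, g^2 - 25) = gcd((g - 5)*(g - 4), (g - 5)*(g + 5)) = g - 5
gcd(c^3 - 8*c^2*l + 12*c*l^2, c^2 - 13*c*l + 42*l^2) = c - 6*l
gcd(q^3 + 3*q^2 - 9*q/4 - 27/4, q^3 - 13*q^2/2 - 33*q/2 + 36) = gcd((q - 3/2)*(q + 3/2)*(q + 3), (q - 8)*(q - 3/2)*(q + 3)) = q^2 + 3*q/2 - 9/2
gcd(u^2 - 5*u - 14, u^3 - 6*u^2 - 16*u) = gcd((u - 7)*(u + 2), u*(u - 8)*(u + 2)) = u + 2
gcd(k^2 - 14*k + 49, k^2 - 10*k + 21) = k - 7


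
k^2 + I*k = k*(k + I)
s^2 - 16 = (s - 4)*(s + 4)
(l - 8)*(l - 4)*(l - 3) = l^3 - 15*l^2 + 68*l - 96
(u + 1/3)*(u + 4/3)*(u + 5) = u^3 + 20*u^2/3 + 79*u/9 + 20/9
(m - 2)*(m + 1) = m^2 - m - 2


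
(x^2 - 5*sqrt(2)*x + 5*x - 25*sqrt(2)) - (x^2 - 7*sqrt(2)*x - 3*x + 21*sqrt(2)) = 2*sqrt(2)*x + 8*x - 46*sqrt(2)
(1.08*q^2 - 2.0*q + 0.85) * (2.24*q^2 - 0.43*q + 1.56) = 2.4192*q^4 - 4.9444*q^3 + 4.4488*q^2 - 3.4855*q + 1.326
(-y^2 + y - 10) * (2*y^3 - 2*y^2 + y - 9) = -2*y^5 + 4*y^4 - 23*y^3 + 30*y^2 - 19*y + 90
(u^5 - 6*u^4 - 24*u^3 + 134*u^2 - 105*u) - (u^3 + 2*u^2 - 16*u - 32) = u^5 - 6*u^4 - 25*u^3 + 132*u^2 - 89*u + 32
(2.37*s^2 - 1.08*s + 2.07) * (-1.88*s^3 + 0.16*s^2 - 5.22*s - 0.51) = -4.4556*s^5 + 2.4096*s^4 - 16.4358*s^3 + 4.7601*s^2 - 10.2546*s - 1.0557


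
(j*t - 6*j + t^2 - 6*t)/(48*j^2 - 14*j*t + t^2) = (j*t - 6*j + t^2 - 6*t)/(48*j^2 - 14*j*t + t^2)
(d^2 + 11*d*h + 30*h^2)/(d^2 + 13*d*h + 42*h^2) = (d + 5*h)/(d + 7*h)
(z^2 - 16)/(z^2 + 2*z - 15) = (z^2 - 16)/(z^2 + 2*z - 15)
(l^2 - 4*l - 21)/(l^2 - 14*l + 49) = (l + 3)/(l - 7)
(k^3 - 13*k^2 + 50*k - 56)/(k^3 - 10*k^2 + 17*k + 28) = (k - 2)/(k + 1)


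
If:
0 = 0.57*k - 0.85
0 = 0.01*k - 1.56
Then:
No Solution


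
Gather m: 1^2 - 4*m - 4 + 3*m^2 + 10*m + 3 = 3*m^2 + 6*m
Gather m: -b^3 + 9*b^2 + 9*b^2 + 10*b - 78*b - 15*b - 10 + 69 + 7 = -b^3 + 18*b^2 - 83*b + 66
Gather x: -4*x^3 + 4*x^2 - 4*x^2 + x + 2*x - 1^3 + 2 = -4*x^3 + 3*x + 1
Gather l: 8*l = 8*l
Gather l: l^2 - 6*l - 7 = l^2 - 6*l - 7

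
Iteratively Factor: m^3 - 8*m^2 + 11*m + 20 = (m + 1)*(m^2 - 9*m + 20) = (m - 4)*(m + 1)*(m - 5)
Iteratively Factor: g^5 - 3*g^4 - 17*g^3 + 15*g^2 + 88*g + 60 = (g - 3)*(g^4 - 17*g^2 - 36*g - 20) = (g - 3)*(g + 1)*(g^3 - g^2 - 16*g - 20) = (g - 5)*(g - 3)*(g + 1)*(g^2 + 4*g + 4) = (g - 5)*(g - 3)*(g + 1)*(g + 2)*(g + 2)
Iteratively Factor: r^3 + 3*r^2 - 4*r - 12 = (r + 2)*(r^2 + r - 6) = (r + 2)*(r + 3)*(r - 2)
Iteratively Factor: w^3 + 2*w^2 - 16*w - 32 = (w - 4)*(w^2 + 6*w + 8) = (w - 4)*(w + 2)*(w + 4)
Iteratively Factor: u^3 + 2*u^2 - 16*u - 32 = (u - 4)*(u^2 + 6*u + 8) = (u - 4)*(u + 4)*(u + 2)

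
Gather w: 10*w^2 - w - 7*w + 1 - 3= 10*w^2 - 8*w - 2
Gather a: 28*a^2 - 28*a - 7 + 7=28*a^2 - 28*a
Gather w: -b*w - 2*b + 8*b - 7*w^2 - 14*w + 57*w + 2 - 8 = 6*b - 7*w^2 + w*(43 - b) - 6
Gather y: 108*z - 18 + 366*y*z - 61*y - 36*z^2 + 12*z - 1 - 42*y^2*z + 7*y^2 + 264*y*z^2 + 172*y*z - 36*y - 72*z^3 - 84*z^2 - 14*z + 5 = y^2*(7 - 42*z) + y*(264*z^2 + 538*z - 97) - 72*z^3 - 120*z^2 + 106*z - 14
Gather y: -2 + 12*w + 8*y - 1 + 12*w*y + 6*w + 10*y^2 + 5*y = 18*w + 10*y^2 + y*(12*w + 13) - 3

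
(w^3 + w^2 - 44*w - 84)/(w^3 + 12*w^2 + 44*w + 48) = (w - 7)/(w + 4)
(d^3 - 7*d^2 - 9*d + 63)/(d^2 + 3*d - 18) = (d^2 - 4*d - 21)/(d + 6)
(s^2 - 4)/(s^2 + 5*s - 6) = (s^2 - 4)/(s^2 + 5*s - 6)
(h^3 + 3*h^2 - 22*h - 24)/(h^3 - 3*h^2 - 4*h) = (h + 6)/h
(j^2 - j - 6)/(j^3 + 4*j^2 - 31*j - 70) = (j - 3)/(j^2 + 2*j - 35)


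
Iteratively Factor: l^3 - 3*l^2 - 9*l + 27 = (l - 3)*(l^2 - 9) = (l - 3)^2*(l + 3)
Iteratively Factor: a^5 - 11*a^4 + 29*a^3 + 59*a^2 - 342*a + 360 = (a - 4)*(a^4 - 7*a^3 + a^2 + 63*a - 90) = (a - 4)*(a - 2)*(a^3 - 5*a^2 - 9*a + 45) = (a - 5)*(a - 4)*(a - 2)*(a^2 - 9) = (a - 5)*(a - 4)*(a - 2)*(a + 3)*(a - 3)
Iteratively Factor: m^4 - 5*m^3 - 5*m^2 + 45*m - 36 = (m - 4)*(m^3 - m^2 - 9*m + 9) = (m - 4)*(m - 3)*(m^2 + 2*m - 3) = (m - 4)*(m - 3)*(m - 1)*(m + 3)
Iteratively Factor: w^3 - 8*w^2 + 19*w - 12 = (w - 1)*(w^2 - 7*w + 12) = (w - 3)*(w - 1)*(w - 4)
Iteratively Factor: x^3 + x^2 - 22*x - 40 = (x + 4)*(x^2 - 3*x - 10) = (x - 5)*(x + 4)*(x + 2)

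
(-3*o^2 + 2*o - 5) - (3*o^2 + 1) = -6*o^2 + 2*o - 6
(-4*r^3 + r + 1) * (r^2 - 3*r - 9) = -4*r^5 + 12*r^4 + 37*r^3 - 2*r^2 - 12*r - 9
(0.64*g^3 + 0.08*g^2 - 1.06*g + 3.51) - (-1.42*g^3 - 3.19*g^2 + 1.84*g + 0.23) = 2.06*g^3 + 3.27*g^2 - 2.9*g + 3.28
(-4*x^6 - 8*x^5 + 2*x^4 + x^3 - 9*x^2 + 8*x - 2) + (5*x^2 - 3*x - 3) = -4*x^6 - 8*x^5 + 2*x^4 + x^3 - 4*x^2 + 5*x - 5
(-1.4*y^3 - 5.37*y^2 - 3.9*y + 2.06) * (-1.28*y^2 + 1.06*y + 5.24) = 1.792*y^5 + 5.3896*y^4 - 8.0362*y^3 - 34.9096*y^2 - 18.2524*y + 10.7944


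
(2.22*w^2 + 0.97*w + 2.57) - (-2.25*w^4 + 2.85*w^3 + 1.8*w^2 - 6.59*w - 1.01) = 2.25*w^4 - 2.85*w^3 + 0.42*w^2 + 7.56*w + 3.58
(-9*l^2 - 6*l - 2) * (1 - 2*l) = 18*l^3 + 3*l^2 - 2*l - 2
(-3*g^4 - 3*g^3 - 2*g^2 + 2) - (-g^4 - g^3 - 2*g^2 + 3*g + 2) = -2*g^4 - 2*g^3 - 3*g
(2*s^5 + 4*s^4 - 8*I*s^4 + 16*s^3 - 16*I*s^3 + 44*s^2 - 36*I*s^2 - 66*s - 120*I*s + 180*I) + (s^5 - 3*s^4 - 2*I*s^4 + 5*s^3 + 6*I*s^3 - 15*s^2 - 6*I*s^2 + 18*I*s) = 3*s^5 + s^4 - 10*I*s^4 + 21*s^3 - 10*I*s^3 + 29*s^2 - 42*I*s^2 - 66*s - 102*I*s + 180*I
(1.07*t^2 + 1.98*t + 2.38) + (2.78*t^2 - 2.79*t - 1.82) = 3.85*t^2 - 0.81*t + 0.56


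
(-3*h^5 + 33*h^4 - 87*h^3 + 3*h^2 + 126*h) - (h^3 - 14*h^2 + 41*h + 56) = -3*h^5 + 33*h^4 - 88*h^3 + 17*h^2 + 85*h - 56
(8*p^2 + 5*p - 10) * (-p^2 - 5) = -8*p^4 - 5*p^3 - 30*p^2 - 25*p + 50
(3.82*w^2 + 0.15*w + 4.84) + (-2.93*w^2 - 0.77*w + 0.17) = 0.89*w^2 - 0.62*w + 5.01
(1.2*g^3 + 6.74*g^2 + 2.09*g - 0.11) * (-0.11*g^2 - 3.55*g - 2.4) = -0.132*g^5 - 5.0014*g^4 - 27.0369*g^3 - 23.5834*g^2 - 4.6255*g + 0.264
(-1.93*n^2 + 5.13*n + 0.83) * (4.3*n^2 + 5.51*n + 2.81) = -8.299*n^4 + 11.4247*n^3 + 26.412*n^2 + 18.9886*n + 2.3323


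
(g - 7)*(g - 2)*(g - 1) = g^3 - 10*g^2 + 23*g - 14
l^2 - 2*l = l*(l - 2)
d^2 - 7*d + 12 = (d - 4)*(d - 3)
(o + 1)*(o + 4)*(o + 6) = o^3 + 11*o^2 + 34*o + 24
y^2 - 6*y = y*(y - 6)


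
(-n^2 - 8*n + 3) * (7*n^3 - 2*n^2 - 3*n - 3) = -7*n^5 - 54*n^4 + 40*n^3 + 21*n^2 + 15*n - 9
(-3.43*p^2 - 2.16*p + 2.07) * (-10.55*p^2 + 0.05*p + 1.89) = 36.1865*p^4 + 22.6165*p^3 - 28.4292*p^2 - 3.9789*p + 3.9123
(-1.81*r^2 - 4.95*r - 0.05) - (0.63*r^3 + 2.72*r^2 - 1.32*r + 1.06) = -0.63*r^3 - 4.53*r^2 - 3.63*r - 1.11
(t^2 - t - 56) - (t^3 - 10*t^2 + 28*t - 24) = -t^3 + 11*t^2 - 29*t - 32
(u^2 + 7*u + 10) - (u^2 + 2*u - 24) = 5*u + 34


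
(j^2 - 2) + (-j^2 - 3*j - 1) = -3*j - 3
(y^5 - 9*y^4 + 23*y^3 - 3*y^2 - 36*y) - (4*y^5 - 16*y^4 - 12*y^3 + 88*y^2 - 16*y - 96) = -3*y^5 + 7*y^4 + 35*y^3 - 91*y^2 - 20*y + 96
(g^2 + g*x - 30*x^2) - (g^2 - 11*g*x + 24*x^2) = 12*g*x - 54*x^2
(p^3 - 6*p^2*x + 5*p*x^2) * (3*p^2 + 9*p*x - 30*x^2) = 3*p^5 - 9*p^4*x - 69*p^3*x^2 + 225*p^2*x^3 - 150*p*x^4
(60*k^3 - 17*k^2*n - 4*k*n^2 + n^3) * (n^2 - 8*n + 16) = 60*k^3*n^2 - 480*k^3*n + 960*k^3 - 17*k^2*n^3 + 136*k^2*n^2 - 272*k^2*n - 4*k*n^4 + 32*k*n^3 - 64*k*n^2 + n^5 - 8*n^4 + 16*n^3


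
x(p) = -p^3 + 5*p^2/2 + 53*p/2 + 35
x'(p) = -3*p^2 + 5*p + 53/2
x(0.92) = 60.72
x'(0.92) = 28.56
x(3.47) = 115.28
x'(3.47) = 7.73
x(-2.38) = -0.43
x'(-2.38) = -2.39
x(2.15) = 93.59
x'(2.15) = 23.38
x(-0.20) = 29.81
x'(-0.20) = 25.38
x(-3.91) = 29.38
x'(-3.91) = -38.91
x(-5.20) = 105.41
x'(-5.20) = -80.62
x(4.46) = 114.20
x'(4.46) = -10.87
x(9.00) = -253.00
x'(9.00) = -171.50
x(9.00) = -253.00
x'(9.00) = -171.50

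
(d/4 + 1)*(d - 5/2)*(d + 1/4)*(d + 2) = d^4/4 + 15*d^3/16 - 49*d^2/32 - 87*d/16 - 5/4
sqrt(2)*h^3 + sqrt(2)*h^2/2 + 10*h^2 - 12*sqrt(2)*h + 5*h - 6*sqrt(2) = (h - sqrt(2))*(h + 6*sqrt(2))*(sqrt(2)*h + sqrt(2)/2)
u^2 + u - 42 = (u - 6)*(u + 7)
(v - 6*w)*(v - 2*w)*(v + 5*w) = v^3 - 3*v^2*w - 28*v*w^2 + 60*w^3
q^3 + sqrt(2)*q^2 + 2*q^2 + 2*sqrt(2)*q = q*(q + 2)*(q + sqrt(2))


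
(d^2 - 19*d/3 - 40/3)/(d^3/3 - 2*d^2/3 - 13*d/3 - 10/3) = (-3*d^2 + 19*d + 40)/(-d^3 + 2*d^2 + 13*d + 10)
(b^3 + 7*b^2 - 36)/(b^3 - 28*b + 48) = (b + 3)/(b - 4)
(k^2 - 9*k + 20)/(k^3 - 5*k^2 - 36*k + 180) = (k - 4)/(k^2 - 36)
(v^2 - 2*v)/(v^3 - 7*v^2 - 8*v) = (2 - v)/(-v^2 + 7*v + 8)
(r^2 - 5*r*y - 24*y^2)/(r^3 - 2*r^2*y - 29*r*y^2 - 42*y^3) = (-r + 8*y)/(-r^2 + 5*r*y + 14*y^2)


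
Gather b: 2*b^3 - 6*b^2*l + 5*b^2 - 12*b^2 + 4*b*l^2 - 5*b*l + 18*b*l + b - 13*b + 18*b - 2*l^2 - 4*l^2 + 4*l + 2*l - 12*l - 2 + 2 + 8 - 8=2*b^3 + b^2*(-6*l - 7) + b*(4*l^2 + 13*l + 6) - 6*l^2 - 6*l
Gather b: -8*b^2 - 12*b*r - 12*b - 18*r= -8*b^2 + b*(-12*r - 12) - 18*r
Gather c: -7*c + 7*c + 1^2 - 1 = 0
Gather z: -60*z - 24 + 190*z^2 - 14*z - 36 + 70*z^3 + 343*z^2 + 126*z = 70*z^3 + 533*z^2 + 52*z - 60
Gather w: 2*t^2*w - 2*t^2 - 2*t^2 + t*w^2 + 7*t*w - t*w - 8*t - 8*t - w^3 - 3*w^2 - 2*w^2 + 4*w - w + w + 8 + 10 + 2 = -4*t^2 - 16*t - w^3 + w^2*(t - 5) + w*(2*t^2 + 6*t + 4) + 20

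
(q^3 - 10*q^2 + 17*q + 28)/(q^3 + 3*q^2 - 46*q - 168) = (q^2 - 3*q - 4)/(q^2 + 10*q + 24)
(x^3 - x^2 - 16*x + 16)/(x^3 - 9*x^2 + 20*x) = (x^2 + 3*x - 4)/(x*(x - 5))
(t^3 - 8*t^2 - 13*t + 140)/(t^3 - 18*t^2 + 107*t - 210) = (t + 4)/(t - 6)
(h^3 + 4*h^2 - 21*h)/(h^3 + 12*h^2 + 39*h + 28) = h*(h - 3)/(h^2 + 5*h + 4)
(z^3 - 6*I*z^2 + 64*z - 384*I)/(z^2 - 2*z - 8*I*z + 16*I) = (z^2 + 2*I*z + 48)/(z - 2)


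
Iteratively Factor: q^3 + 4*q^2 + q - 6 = (q - 1)*(q^2 + 5*q + 6) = (q - 1)*(q + 3)*(q + 2)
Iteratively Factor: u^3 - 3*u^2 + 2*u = (u - 1)*(u^2 - 2*u) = (u - 2)*(u - 1)*(u)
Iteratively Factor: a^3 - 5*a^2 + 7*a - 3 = (a - 1)*(a^2 - 4*a + 3) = (a - 3)*(a - 1)*(a - 1)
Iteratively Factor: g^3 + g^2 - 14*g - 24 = (g - 4)*(g^2 + 5*g + 6) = (g - 4)*(g + 3)*(g + 2)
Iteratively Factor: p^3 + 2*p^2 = (p)*(p^2 + 2*p) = p*(p + 2)*(p)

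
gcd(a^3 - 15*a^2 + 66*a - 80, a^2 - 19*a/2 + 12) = a - 8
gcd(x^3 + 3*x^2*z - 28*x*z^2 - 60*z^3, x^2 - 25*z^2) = x - 5*z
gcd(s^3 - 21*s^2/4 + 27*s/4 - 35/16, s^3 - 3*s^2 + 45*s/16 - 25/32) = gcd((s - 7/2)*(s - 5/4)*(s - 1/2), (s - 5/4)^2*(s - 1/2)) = s^2 - 7*s/4 + 5/8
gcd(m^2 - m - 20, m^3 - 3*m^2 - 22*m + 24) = m + 4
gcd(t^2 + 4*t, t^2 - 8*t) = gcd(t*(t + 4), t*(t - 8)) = t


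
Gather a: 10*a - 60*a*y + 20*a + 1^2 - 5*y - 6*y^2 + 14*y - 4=a*(30 - 60*y) - 6*y^2 + 9*y - 3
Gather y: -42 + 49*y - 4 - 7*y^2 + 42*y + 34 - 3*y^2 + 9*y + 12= -10*y^2 + 100*y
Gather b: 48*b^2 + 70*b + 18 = 48*b^2 + 70*b + 18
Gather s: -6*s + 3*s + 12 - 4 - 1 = 7 - 3*s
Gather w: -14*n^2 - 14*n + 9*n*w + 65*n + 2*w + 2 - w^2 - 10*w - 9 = -14*n^2 + 51*n - w^2 + w*(9*n - 8) - 7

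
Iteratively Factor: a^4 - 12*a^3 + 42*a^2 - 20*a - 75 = (a - 5)*(a^3 - 7*a^2 + 7*a + 15) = (a - 5)*(a - 3)*(a^2 - 4*a - 5) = (a - 5)*(a - 3)*(a + 1)*(a - 5)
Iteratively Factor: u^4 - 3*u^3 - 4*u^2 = (u)*(u^3 - 3*u^2 - 4*u) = u*(u + 1)*(u^2 - 4*u) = u*(u - 4)*(u + 1)*(u)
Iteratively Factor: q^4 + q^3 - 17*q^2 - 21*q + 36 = (q + 3)*(q^3 - 2*q^2 - 11*q + 12) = (q + 3)^2*(q^2 - 5*q + 4) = (q - 1)*(q + 3)^2*(q - 4)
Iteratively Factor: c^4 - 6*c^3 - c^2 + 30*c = (c - 3)*(c^3 - 3*c^2 - 10*c) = (c - 3)*(c + 2)*(c^2 - 5*c) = c*(c - 3)*(c + 2)*(c - 5)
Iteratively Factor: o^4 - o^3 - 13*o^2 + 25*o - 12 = (o - 1)*(o^3 - 13*o + 12) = (o - 1)^2*(o^2 + o - 12) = (o - 3)*(o - 1)^2*(o + 4)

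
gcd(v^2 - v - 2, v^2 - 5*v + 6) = v - 2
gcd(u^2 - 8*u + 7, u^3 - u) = u - 1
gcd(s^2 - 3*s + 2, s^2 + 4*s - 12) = s - 2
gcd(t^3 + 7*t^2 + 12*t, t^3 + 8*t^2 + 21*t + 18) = t + 3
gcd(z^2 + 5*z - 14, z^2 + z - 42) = z + 7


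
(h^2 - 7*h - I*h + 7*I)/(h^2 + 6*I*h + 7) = (h - 7)/(h + 7*I)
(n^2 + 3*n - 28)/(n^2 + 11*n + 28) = (n - 4)/(n + 4)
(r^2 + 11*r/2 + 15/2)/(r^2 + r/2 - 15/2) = (2*r + 5)/(2*r - 5)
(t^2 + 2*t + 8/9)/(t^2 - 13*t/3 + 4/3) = (9*t^2 + 18*t + 8)/(3*(3*t^2 - 13*t + 4))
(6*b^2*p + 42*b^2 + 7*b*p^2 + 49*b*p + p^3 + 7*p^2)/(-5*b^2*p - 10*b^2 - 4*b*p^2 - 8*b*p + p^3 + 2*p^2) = (6*b*p + 42*b + p^2 + 7*p)/(-5*b*p - 10*b + p^2 + 2*p)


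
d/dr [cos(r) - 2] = -sin(r)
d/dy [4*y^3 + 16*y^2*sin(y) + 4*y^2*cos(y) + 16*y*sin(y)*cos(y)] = -4*y^2*sin(y) + 16*y^2*cos(y) + 12*y^2 + 32*y*sin(y) + 8*y*cos(y) + 16*y*cos(2*y) + 8*sin(2*y)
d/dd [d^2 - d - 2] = 2*d - 1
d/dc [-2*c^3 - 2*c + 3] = -6*c^2 - 2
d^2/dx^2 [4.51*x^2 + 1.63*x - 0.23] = 9.02000000000000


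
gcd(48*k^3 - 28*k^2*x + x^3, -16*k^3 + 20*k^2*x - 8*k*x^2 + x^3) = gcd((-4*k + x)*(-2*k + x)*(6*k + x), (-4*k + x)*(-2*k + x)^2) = 8*k^2 - 6*k*x + x^2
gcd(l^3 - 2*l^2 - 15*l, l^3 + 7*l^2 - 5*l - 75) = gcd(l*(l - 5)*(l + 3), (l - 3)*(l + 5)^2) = 1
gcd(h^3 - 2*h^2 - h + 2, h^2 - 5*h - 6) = h + 1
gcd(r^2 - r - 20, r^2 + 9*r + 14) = 1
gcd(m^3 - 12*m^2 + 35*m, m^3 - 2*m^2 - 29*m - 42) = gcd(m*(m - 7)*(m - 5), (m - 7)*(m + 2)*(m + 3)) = m - 7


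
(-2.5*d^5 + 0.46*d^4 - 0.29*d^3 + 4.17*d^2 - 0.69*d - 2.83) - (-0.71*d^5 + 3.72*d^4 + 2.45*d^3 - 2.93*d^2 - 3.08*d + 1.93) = -1.79*d^5 - 3.26*d^4 - 2.74*d^3 + 7.1*d^2 + 2.39*d - 4.76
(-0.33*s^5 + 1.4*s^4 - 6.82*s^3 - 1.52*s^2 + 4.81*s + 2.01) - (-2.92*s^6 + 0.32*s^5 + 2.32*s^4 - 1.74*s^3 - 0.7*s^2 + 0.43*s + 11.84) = 2.92*s^6 - 0.65*s^5 - 0.92*s^4 - 5.08*s^3 - 0.82*s^2 + 4.38*s - 9.83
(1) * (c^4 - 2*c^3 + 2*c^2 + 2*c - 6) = c^4 - 2*c^3 + 2*c^2 + 2*c - 6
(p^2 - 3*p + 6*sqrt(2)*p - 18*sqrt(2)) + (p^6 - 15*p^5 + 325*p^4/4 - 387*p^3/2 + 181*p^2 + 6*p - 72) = p^6 - 15*p^5 + 325*p^4/4 - 387*p^3/2 + 182*p^2 + 3*p + 6*sqrt(2)*p - 72 - 18*sqrt(2)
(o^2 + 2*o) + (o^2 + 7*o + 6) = 2*o^2 + 9*o + 6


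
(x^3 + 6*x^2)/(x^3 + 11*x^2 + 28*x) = x*(x + 6)/(x^2 + 11*x + 28)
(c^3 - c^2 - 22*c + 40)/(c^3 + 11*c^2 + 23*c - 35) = (c^2 - 6*c + 8)/(c^2 + 6*c - 7)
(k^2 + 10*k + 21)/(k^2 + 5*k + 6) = (k + 7)/(k + 2)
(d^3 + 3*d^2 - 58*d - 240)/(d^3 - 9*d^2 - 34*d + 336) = (d + 5)/(d - 7)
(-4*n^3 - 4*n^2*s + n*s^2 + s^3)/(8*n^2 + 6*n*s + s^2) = (-2*n^2 - n*s + s^2)/(4*n + s)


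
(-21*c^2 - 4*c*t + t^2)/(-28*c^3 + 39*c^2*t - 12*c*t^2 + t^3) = (3*c + t)/(4*c^2 - 5*c*t + t^2)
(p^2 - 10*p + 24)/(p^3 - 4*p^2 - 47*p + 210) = (p - 4)/(p^2 + 2*p - 35)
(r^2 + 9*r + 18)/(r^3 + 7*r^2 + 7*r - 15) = (r + 6)/(r^2 + 4*r - 5)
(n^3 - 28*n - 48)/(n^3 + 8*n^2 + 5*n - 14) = (n^2 - 2*n - 24)/(n^2 + 6*n - 7)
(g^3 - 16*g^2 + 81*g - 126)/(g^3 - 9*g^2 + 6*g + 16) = (g^3 - 16*g^2 + 81*g - 126)/(g^3 - 9*g^2 + 6*g + 16)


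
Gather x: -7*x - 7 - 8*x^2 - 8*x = -8*x^2 - 15*x - 7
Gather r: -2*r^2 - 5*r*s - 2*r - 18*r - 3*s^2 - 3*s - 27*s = -2*r^2 + r*(-5*s - 20) - 3*s^2 - 30*s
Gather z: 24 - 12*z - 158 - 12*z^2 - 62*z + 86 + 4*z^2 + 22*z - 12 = -8*z^2 - 52*z - 60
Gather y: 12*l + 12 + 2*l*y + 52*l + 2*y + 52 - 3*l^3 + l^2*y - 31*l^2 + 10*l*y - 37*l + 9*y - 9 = -3*l^3 - 31*l^2 + 27*l + y*(l^2 + 12*l + 11) + 55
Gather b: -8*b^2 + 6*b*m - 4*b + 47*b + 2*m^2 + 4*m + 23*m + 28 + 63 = -8*b^2 + b*(6*m + 43) + 2*m^2 + 27*m + 91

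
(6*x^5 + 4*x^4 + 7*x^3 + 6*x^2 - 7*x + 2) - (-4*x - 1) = 6*x^5 + 4*x^4 + 7*x^3 + 6*x^2 - 3*x + 3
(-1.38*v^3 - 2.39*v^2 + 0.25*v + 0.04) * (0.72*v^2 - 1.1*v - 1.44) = -0.9936*v^5 - 0.2028*v^4 + 4.7962*v^3 + 3.1954*v^2 - 0.404*v - 0.0576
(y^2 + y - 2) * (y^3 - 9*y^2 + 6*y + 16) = y^5 - 8*y^4 - 5*y^3 + 40*y^2 + 4*y - 32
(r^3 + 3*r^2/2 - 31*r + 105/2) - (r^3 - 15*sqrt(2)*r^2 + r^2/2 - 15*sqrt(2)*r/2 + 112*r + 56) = r^2 + 15*sqrt(2)*r^2 - 143*r + 15*sqrt(2)*r/2 - 7/2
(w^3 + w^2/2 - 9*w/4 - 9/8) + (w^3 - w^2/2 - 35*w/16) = 2*w^3 - 71*w/16 - 9/8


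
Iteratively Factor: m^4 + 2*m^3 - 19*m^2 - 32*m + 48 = (m + 3)*(m^3 - m^2 - 16*m + 16) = (m - 4)*(m + 3)*(m^2 + 3*m - 4) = (m - 4)*(m + 3)*(m + 4)*(m - 1)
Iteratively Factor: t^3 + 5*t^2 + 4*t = (t)*(t^2 + 5*t + 4) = t*(t + 4)*(t + 1)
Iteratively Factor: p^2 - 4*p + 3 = (p - 3)*(p - 1)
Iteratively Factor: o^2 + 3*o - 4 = (o + 4)*(o - 1)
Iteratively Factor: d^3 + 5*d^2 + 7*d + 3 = (d + 3)*(d^2 + 2*d + 1) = (d + 1)*(d + 3)*(d + 1)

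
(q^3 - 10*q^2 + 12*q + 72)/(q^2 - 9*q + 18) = (q^2 - 4*q - 12)/(q - 3)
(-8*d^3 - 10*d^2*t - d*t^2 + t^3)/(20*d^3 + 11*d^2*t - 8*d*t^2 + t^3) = (2*d + t)/(-5*d + t)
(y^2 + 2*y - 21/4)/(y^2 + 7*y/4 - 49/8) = 2*(2*y - 3)/(4*y - 7)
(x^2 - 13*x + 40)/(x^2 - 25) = (x - 8)/(x + 5)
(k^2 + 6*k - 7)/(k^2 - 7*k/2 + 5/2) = 2*(k + 7)/(2*k - 5)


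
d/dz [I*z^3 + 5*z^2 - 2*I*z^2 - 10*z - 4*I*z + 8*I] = 3*I*z^2 + z*(10 - 4*I) - 10 - 4*I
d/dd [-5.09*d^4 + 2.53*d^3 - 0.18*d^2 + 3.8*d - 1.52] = -20.36*d^3 + 7.59*d^2 - 0.36*d + 3.8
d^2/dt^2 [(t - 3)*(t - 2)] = 2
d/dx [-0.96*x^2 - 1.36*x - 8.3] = -1.92*x - 1.36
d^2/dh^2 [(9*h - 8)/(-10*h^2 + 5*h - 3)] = 10*(-5*(4*h - 1)^2*(9*h - 8) + (54*h - 25)*(10*h^2 - 5*h + 3))/(10*h^2 - 5*h + 3)^3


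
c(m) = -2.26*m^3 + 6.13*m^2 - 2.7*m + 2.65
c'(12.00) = -831.90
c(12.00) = -3052.31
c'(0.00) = -2.70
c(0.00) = 2.65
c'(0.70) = 2.56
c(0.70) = 2.99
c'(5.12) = -117.66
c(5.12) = -153.81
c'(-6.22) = -341.26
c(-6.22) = 800.45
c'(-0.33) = -7.48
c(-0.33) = 4.29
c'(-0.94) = -20.22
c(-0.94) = 12.48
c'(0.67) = 2.47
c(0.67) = 2.91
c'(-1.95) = -52.39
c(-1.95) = 47.98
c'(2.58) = -16.20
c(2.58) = -2.32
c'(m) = -6.78*m^2 + 12.26*m - 2.7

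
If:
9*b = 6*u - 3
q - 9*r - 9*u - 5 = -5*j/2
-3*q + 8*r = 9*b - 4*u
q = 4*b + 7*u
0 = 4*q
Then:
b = -7/29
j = 737/580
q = 0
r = -79/232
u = 4/29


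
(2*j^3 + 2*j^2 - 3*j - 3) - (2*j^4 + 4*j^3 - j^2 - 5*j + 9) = -2*j^4 - 2*j^3 + 3*j^2 + 2*j - 12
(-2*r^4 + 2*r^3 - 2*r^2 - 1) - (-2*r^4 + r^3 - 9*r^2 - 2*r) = r^3 + 7*r^2 + 2*r - 1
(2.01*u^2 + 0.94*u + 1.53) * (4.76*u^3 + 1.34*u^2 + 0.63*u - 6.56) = 9.5676*u^5 + 7.1678*u^4 + 9.8087*u^3 - 10.5432*u^2 - 5.2025*u - 10.0368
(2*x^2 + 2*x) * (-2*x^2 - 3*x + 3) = -4*x^4 - 10*x^3 + 6*x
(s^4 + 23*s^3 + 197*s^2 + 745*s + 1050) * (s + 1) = s^5 + 24*s^4 + 220*s^3 + 942*s^2 + 1795*s + 1050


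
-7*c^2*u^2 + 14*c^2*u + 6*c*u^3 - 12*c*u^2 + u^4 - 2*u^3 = u*(-c + u)*(7*c + u)*(u - 2)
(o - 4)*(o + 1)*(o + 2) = o^3 - o^2 - 10*o - 8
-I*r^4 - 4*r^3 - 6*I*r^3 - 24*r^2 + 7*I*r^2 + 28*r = r*(r + 7)*(r - 4*I)*(-I*r + I)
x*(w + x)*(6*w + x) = 6*w^2*x + 7*w*x^2 + x^3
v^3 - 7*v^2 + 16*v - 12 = (v - 3)*(v - 2)^2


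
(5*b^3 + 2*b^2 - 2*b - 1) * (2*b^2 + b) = 10*b^5 + 9*b^4 - 2*b^3 - 4*b^2 - b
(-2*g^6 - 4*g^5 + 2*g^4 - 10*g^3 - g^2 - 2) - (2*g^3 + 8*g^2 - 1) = -2*g^6 - 4*g^5 + 2*g^4 - 12*g^3 - 9*g^2 - 1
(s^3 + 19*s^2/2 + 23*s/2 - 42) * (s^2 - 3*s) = s^5 + 13*s^4/2 - 17*s^3 - 153*s^2/2 + 126*s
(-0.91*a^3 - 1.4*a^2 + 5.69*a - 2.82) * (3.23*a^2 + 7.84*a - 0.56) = -2.9393*a^5 - 11.6564*a^4 + 7.9123*a^3 + 36.285*a^2 - 25.2952*a + 1.5792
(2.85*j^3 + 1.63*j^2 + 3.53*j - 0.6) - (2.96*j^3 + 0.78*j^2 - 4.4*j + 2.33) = -0.11*j^3 + 0.85*j^2 + 7.93*j - 2.93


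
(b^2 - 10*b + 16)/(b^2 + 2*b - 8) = (b - 8)/(b + 4)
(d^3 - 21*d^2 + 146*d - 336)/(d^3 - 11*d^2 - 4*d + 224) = (d - 6)/(d + 4)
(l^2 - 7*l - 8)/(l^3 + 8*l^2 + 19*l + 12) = (l - 8)/(l^2 + 7*l + 12)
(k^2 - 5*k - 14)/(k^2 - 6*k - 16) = (k - 7)/(k - 8)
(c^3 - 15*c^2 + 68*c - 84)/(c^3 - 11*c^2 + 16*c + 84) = (c - 2)/(c + 2)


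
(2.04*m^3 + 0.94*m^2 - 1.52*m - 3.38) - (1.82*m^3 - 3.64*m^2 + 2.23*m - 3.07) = 0.22*m^3 + 4.58*m^2 - 3.75*m - 0.31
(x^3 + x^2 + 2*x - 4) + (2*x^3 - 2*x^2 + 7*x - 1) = 3*x^3 - x^2 + 9*x - 5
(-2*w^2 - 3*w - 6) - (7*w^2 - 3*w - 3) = -9*w^2 - 3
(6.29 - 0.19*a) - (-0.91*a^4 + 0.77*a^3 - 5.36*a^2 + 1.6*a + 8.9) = 0.91*a^4 - 0.77*a^3 + 5.36*a^2 - 1.79*a - 2.61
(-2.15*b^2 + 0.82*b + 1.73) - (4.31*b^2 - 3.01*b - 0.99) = -6.46*b^2 + 3.83*b + 2.72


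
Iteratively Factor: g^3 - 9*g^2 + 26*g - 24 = (g - 4)*(g^2 - 5*g + 6) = (g - 4)*(g - 2)*(g - 3)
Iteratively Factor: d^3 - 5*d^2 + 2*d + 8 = (d - 4)*(d^2 - d - 2) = (d - 4)*(d - 2)*(d + 1)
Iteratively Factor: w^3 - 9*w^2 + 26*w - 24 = (w - 3)*(w^2 - 6*w + 8) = (w - 4)*(w - 3)*(w - 2)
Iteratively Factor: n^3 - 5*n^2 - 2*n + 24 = (n + 2)*(n^2 - 7*n + 12) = (n - 3)*(n + 2)*(n - 4)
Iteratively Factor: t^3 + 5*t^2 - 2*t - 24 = (t + 3)*(t^2 + 2*t - 8) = (t + 3)*(t + 4)*(t - 2)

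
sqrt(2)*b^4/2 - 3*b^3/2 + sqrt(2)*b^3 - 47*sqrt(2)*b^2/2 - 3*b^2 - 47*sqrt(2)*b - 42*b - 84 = (b + 2)*(b - 6*sqrt(2))*(b + 7*sqrt(2)/2)*(sqrt(2)*b/2 + 1)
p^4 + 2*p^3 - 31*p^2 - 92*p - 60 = (p - 6)*(p + 1)*(p + 2)*(p + 5)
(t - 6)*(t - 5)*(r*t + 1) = r*t^3 - 11*r*t^2 + 30*r*t + t^2 - 11*t + 30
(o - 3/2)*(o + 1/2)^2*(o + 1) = o^4 + o^3/2 - 7*o^2/4 - 13*o/8 - 3/8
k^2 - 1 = (k - 1)*(k + 1)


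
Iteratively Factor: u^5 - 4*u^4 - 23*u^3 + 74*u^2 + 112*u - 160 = (u - 4)*(u^4 - 23*u^2 - 18*u + 40) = (u - 4)*(u - 1)*(u^3 + u^2 - 22*u - 40) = (u - 4)*(u - 1)*(u + 4)*(u^2 - 3*u - 10) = (u - 4)*(u - 1)*(u + 2)*(u + 4)*(u - 5)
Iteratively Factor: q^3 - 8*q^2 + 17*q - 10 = (q - 5)*(q^2 - 3*q + 2) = (q - 5)*(q - 2)*(q - 1)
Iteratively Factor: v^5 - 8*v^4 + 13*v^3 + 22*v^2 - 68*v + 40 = (v - 1)*(v^4 - 7*v^3 + 6*v^2 + 28*v - 40) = (v - 1)*(v + 2)*(v^3 - 9*v^2 + 24*v - 20) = (v - 2)*(v - 1)*(v + 2)*(v^2 - 7*v + 10) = (v - 2)^2*(v - 1)*(v + 2)*(v - 5)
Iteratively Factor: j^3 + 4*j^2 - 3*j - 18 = (j - 2)*(j^2 + 6*j + 9) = (j - 2)*(j + 3)*(j + 3)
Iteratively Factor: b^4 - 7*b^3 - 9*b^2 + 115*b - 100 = (b - 1)*(b^3 - 6*b^2 - 15*b + 100) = (b - 5)*(b - 1)*(b^2 - b - 20) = (b - 5)*(b - 1)*(b + 4)*(b - 5)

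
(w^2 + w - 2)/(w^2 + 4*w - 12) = (w^2 + w - 2)/(w^2 + 4*w - 12)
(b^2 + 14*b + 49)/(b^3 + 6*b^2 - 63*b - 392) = 1/(b - 8)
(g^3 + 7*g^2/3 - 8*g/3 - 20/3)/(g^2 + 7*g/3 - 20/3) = (g^2 + 4*g + 4)/(g + 4)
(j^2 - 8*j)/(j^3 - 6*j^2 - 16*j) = 1/(j + 2)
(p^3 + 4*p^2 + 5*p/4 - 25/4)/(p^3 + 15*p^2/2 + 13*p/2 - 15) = (p + 5/2)/(p + 6)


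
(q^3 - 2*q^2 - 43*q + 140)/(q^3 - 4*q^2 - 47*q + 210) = (q - 4)/(q - 6)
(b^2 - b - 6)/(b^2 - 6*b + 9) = (b + 2)/(b - 3)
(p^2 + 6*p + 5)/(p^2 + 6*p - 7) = (p^2 + 6*p + 5)/(p^2 + 6*p - 7)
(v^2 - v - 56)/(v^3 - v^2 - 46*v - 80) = (v + 7)/(v^2 + 7*v + 10)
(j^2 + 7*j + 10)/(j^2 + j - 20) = (j + 2)/(j - 4)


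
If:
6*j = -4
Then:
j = -2/3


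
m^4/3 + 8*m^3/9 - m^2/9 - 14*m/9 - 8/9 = (m/3 + 1/3)*(m - 4/3)*(m + 1)*(m + 2)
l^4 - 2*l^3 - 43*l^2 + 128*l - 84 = (l - 6)*(l - 2)*(l - 1)*(l + 7)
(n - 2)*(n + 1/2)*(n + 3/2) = n^3 - 13*n/4 - 3/2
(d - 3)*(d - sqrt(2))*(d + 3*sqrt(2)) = d^3 - 3*d^2 + 2*sqrt(2)*d^2 - 6*sqrt(2)*d - 6*d + 18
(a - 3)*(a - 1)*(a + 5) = a^3 + a^2 - 17*a + 15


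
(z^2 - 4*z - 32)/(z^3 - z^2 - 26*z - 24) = (z - 8)/(z^2 - 5*z - 6)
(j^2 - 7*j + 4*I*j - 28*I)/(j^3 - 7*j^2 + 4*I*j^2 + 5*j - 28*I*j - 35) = (j + 4*I)/(j^2 + 4*I*j + 5)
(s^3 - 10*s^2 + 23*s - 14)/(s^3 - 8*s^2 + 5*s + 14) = (s - 1)/(s + 1)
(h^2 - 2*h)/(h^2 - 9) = h*(h - 2)/(h^2 - 9)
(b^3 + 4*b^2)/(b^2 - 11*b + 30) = b^2*(b + 4)/(b^2 - 11*b + 30)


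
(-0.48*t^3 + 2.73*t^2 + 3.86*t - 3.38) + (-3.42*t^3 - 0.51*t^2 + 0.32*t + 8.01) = -3.9*t^3 + 2.22*t^2 + 4.18*t + 4.63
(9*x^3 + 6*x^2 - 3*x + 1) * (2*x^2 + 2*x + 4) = 18*x^5 + 30*x^4 + 42*x^3 + 20*x^2 - 10*x + 4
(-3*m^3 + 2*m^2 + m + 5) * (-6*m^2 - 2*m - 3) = 18*m^5 - 6*m^4 - m^3 - 38*m^2 - 13*m - 15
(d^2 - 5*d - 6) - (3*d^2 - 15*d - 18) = -2*d^2 + 10*d + 12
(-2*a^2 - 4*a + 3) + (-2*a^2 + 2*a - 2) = -4*a^2 - 2*a + 1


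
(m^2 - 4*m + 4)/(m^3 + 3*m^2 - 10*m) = (m - 2)/(m*(m + 5))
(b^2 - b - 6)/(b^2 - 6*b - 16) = (b - 3)/(b - 8)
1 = 1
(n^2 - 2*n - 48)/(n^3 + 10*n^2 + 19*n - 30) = (n - 8)/(n^2 + 4*n - 5)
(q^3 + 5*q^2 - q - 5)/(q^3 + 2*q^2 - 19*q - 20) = (q - 1)/(q - 4)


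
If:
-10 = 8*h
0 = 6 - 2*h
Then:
No Solution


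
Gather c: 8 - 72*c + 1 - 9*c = 9 - 81*c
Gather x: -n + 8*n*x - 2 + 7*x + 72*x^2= -n + 72*x^2 + x*(8*n + 7) - 2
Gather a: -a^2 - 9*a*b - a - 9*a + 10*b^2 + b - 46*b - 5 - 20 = -a^2 + a*(-9*b - 10) + 10*b^2 - 45*b - 25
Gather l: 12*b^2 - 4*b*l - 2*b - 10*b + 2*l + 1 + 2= 12*b^2 - 12*b + l*(2 - 4*b) + 3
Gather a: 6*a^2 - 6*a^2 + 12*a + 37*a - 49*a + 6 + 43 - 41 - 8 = 0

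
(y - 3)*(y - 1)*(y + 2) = y^3 - 2*y^2 - 5*y + 6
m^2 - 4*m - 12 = (m - 6)*(m + 2)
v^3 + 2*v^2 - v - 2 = (v - 1)*(v + 1)*(v + 2)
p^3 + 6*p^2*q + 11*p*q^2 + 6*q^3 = (p + q)*(p + 2*q)*(p + 3*q)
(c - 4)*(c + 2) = c^2 - 2*c - 8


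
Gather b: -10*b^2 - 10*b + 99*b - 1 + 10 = -10*b^2 + 89*b + 9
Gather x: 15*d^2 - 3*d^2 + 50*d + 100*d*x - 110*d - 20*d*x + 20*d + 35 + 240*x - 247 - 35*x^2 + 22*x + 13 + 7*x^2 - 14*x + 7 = 12*d^2 - 40*d - 28*x^2 + x*(80*d + 248) - 192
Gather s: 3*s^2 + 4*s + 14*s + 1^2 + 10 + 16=3*s^2 + 18*s + 27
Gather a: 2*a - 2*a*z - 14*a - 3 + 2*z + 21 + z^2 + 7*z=a*(-2*z - 12) + z^2 + 9*z + 18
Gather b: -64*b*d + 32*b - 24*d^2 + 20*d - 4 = b*(32 - 64*d) - 24*d^2 + 20*d - 4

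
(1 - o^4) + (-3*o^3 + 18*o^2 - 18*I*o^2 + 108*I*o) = -o^4 - 3*o^3 + 18*o^2 - 18*I*o^2 + 108*I*o + 1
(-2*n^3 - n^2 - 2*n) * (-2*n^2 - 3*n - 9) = 4*n^5 + 8*n^4 + 25*n^3 + 15*n^2 + 18*n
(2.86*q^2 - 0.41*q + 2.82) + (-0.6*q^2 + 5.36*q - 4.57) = 2.26*q^2 + 4.95*q - 1.75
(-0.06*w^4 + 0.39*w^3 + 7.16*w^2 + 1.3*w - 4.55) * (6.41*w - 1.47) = -0.3846*w^5 + 2.5881*w^4 + 45.3223*w^3 - 2.1922*w^2 - 31.0765*w + 6.6885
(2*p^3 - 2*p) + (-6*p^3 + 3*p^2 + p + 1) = -4*p^3 + 3*p^2 - p + 1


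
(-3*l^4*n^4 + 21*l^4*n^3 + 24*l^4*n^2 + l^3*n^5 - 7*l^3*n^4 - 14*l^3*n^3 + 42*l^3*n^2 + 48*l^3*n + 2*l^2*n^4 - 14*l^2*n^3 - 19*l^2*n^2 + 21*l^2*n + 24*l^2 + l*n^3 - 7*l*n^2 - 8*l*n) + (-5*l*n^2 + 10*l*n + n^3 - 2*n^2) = -3*l^4*n^4 + 21*l^4*n^3 + 24*l^4*n^2 + l^3*n^5 - 7*l^3*n^4 - 14*l^3*n^3 + 42*l^3*n^2 + 48*l^3*n + 2*l^2*n^4 - 14*l^2*n^3 - 19*l^2*n^2 + 21*l^2*n + 24*l^2 + l*n^3 - 12*l*n^2 + 2*l*n + n^3 - 2*n^2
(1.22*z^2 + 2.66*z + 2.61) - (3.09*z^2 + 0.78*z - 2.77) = -1.87*z^2 + 1.88*z + 5.38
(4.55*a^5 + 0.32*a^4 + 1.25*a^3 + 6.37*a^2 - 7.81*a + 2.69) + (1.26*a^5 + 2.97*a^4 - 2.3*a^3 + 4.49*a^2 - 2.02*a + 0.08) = 5.81*a^5 + 3.29*a^4 - 1.05*a^3 + 10.86*a^2 - 9.83*a + 2.77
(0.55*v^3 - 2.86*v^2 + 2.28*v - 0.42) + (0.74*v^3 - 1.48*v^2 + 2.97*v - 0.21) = 1.29*v^3 - 4.34*v^2 + 5.25*v - 0.63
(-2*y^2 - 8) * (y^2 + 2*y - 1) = -2*y^4 - 4*y^3 - 6*y^2 - 16*y + 8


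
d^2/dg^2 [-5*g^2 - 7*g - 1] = -10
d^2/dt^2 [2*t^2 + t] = 4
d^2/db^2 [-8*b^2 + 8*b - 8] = -16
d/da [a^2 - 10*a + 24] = 2*a - 10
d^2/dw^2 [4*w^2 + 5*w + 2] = 8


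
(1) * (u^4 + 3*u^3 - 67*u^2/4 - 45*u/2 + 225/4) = u^4 + 3*u^3 - 67*u^2/4 - 45*u/2 + 225/4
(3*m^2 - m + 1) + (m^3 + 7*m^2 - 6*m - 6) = m^3 + 10*m^2 - 7*m - 5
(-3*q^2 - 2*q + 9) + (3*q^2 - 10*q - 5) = 4 - 12*q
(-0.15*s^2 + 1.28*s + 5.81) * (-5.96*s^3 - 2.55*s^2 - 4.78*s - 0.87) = 0.894*s^5 - 7.2463*s^4 - 37.1746*s^3 - 20.8034*s^2 - 28.8854*s - 5.0547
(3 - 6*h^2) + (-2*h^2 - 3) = -8*h^2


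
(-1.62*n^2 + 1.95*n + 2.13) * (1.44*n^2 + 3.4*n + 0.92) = -2.3328*n^4 - 2.7*n^3 + 8.2068*n^2 + 9.036*n + 1.9596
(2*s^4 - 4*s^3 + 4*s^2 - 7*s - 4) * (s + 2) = 2*s^5 - 4*s^3 + s^2 - 18*s - 8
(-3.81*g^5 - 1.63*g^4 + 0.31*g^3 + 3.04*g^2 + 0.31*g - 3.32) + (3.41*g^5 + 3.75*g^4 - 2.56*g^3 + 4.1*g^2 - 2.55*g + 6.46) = -0.4*g^5 + 2.12*g^4 - 2.25*g^3 + 7.14*g^2 - 2.24*g + 3.14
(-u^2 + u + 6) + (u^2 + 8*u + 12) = 9*u + 18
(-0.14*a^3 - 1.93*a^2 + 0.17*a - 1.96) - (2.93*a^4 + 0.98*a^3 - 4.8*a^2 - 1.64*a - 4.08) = -2.93*a^4 - 1.12*a^3 + 2.87*a^2 + 1.81*a + 2.12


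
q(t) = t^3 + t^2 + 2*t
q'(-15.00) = 647.00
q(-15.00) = -3180.00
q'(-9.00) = 227.00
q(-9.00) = -666.00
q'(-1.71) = 7.35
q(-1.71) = -5.50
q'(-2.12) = 11.24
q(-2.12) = -9.27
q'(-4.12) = 44.68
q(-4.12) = -61.20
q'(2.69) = 29.09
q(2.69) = 32.08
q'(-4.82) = 62.06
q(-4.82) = -98.39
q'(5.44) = 101.66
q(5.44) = 201.46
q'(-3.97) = 41.34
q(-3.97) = -54.75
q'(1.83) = 15.71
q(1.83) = 13.14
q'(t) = 3*t^2 + 2*t + 2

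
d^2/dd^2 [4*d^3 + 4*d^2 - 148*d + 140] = 24*d + 8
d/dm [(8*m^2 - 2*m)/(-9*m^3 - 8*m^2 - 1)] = 2*(m^2*(4*m - 1)*(27*m + 16) + (1 - 8*m)*(9*m^3 + 8*m^2 + 1))/(9*m^3 + 8*m^2 + 1)^2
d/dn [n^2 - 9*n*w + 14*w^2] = 2*n - 9*w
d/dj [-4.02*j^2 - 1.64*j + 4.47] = -8.04*j - 1.64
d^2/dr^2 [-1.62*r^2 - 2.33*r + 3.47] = -3.24000000000000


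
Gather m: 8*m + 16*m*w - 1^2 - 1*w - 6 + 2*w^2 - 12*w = m*(16*w + 8) + 2*w^2 - 13*w - 7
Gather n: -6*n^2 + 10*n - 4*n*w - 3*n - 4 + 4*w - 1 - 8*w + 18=-6*n^2 + n*(7 - 4*w) - 4*w + 13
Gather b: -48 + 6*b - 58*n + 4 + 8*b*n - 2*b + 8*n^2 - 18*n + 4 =b*(8*n + 4) + 8*n^2 - 76*n - 40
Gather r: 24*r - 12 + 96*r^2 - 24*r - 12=96*r^2 - 24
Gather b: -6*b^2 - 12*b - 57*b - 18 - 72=-6*b^2 - 69*b - 90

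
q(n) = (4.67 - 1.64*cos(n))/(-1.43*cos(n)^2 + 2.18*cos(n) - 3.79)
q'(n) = (4.67 - 1.64*cos(n))*(-2.86*sin(n)*cos(n) + 2.18*sin(n))/(-1.43*cos(n)^2 + 2.18*cos(n) - 3.79)^2 + 1.64*sin(n)/(-1.43*cos(n)^2 + 2.18*cos(n) - 3.79) = (2.3452*cos(n)^2 - 13.3562*cos(n) + 3.965)*sin(n)/(2.0449*cos(n)^4 - 6.2348*cos(n)^3 + 15.5918*cos(n)^2 - 16.5244*cos(n) + 14.3641)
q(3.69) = -0.91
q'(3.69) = -0.20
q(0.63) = -1.13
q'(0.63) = -0.36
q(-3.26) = -0.86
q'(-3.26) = 0.04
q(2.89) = -0.86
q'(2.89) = 0.09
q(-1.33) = -1.28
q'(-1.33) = -0.08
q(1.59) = -1.23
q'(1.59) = 0.29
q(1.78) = -1.16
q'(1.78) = 0.36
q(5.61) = -1.14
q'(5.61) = 0.36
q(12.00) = -1.11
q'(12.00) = 0.34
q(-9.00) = -0.89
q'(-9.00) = -0.15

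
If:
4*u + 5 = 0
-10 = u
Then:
No Solution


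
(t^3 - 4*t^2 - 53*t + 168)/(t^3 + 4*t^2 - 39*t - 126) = (t^2 - 11*t + 24)/(t^2 - 3*t - 18)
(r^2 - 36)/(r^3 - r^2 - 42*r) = (r - 6)/(r*(r - 7))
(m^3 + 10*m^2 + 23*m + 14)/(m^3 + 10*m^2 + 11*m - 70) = (m^2 + 3*m + 2)/(m^2 + 3*m - 10)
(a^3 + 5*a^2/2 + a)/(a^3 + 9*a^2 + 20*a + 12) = a*(2*a + 1)/(2*(a^2 + 7*a + 6))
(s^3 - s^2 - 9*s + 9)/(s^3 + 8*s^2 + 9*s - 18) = (s - 3)/(s + 6)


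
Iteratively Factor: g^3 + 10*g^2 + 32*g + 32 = (g + 4)*(g^2 + 6*g + 8) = (g + 2)*(g + 4)*(g + 4)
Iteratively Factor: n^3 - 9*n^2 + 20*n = (n - 5)*(n^2 - 4*n) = n*(n - 5)*(n - 4)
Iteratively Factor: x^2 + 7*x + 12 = (x + 4)*(x + 3)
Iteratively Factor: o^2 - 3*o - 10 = (o - 5)*(o + 2)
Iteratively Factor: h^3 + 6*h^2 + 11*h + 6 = (h + 2)*(h^2 + 4*h + 3) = (h + 1)*(h + 2)*(h + 3)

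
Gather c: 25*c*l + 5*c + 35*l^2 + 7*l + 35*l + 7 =c*(25*l + 5) + 35*l^2 + 42*l + 7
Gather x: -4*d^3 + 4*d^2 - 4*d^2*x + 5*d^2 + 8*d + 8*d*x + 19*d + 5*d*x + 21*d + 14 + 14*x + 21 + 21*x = -4*d^3 + 9*d^2 + 48*d + x*(-4*d^2 + 13*d + 35) + 35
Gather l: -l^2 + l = -l^2 + l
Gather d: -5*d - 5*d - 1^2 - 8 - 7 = -10*d - 16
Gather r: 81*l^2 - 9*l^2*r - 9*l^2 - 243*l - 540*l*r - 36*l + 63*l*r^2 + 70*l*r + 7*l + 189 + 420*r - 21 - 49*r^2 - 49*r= 72*l^2 - 272*l + r^2*(63*l - 49) + r*(-9*l^2 - 470*l + 371) + 168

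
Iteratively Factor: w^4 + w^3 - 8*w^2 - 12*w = (w)*(w^3 + w^2 - 8*w - 12) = w*(w + 2)*(w^2 - w - 6) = w*(w - 3)*(w + 2)*(w + 2)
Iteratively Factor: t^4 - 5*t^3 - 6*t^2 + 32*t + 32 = (t - 4)*(t^3 - t^2 - 10*t - 8) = (t - 4)^2*(t^2 + 3*t + 2) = (t - 4)^2*(t + 2)*(t + 1)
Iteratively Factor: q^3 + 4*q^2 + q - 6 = (q + 3)*(q^2 + q - 2) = (q - 1)*(q + 3)*(q + 2)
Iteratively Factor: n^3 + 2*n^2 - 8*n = (n - 2)*(n^2 + 4*n) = n*(n - 2)*(n + 4)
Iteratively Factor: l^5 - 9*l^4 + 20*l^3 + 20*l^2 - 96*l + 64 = (l - 4)*(l^4 - 5*l^3 + 20*l - 16) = (l - 4)*(l - 1)*(l^3 - 4*l^2 - 4*l + 16) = (l - 4)^2*(l - 1)*(l^2 - 4) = (l - 4)^2*(l - 1)*(l + 2)*(l - 2)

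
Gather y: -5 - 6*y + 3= -6*y - 2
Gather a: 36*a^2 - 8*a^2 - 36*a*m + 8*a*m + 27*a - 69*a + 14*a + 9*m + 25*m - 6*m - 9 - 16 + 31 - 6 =28*a^2 + a*(-28*m - 28) + 28*m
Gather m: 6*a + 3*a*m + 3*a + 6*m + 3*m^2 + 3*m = 9*a + 3*m^2 + m*(3*a + 9)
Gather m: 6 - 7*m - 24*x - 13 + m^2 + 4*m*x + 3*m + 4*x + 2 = m^2 + m*(4*x - 4) - 20*x - 5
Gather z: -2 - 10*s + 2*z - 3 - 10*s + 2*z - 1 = -20*s + 4*z - 6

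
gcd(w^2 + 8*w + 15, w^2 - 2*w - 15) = w + 3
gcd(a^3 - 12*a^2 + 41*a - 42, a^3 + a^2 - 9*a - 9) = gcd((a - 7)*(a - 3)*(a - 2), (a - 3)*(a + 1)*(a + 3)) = a - 3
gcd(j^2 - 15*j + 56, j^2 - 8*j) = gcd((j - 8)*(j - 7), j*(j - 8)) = j - 8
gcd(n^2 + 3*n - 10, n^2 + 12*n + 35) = n + 5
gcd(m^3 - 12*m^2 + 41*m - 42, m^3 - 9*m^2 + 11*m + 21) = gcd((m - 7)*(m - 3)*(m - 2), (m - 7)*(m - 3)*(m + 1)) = m^2 - 10*m + 21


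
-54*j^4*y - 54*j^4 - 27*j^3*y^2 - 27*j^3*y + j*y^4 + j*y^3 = (-6*j + y)*(3*j + y)^2*(j*y + j)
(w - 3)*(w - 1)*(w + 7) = w^3 + 3*w^2 - 25*w + 21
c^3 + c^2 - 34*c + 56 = (c - 4)*(c - 2)*(c + 7)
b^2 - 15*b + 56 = (b - 8)*(b - 7)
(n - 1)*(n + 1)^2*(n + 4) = n^4 + 5*n^3 + 3*n^2 - 5*n - 4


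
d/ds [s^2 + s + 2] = 2*s + 1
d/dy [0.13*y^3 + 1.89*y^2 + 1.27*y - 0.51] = 0.39*y^2 + 3.78*y + 1.27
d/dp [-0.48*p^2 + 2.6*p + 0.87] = 2.6 - 0.96*p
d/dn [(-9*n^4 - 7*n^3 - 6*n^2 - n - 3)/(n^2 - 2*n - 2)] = (-18*n^5 + 47*n^4 + 100*n^3 + 55*n^2 + 30*n - 4)/(n^4 - 4*n^3 + 8*n + 4)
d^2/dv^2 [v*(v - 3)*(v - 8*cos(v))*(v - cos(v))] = 9*v^3*cos(v) + 54*v^2*sin(v) - 27*v^2*cos(v) - 16*v^2*cos(2*v) + 12*v^2 - 108*v*sin(v) - 32*v*sin(2*v) - 54*v*cos(v) + 48*v*cos(2*v) - 18*v + 48*sin(2*v) + 54*cos(v) + 8*cos(2*v) + 8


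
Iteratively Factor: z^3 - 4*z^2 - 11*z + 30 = (z + 3)*(z^2 - 7*z + 10) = (z - 5)*(z + 3)*(z - 2)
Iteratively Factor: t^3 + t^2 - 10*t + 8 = (t + 4)*(t^2 - 3*t + 2) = (t - 1)*(t + 4)*(t - 2)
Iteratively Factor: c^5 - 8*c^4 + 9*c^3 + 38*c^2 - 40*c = (c + 2)*(c^4 - 10*c^3 + 29*c^2 - 20*c) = c*(c + 2)*(c^3 - 10*c^2 + 29*c - 20) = c*(c - 1)*(c + 2)*(c^2 - 9*c + 20) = c*(c - 5)*(c - 1)*(c + 2)*(c - 4)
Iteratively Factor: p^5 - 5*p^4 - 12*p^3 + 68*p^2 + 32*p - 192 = (p - 2)*(p^4 - 3*p^3 - 18*p^2 + 32*p + 96) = (p - 4)*(p - 2)*(p^3 + p^2 - 14*p - 24) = (p - 4)*(p - 2)*(p + 2)*(p^2 - p - 12) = (p - 4)^2*(p - 2)*(p + 2)*(p + 3)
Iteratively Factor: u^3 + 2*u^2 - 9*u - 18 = (u + 2)*(u^2 - 9) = (u + 2)*(u + 3)*(u - 3)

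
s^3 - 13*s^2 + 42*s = s*(s - 7)*(s - 6)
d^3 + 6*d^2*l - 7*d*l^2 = d*(d - l)*(d + 7*l)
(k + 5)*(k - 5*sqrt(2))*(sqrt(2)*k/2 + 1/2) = sqrt(2)*k^3/2 - 9*k^2/2 + 5*sqrt(2)*k^2/2 - 45*k/2 - 5*sqrt(2)*k/2 - 25*sqrt(2)/2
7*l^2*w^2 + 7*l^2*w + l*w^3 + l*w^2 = w*(7*l + w)*(l*w + l)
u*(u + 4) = u^2 + 4*u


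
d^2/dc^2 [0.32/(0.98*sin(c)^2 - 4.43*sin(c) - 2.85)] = (1.229312*sin(c)^4 - 4.167744*sin(c)^3 + 8.01104*sin(c)^2 + 4.295328*sin(c) - 14.347456)/(-0.98*sin(c)^2 + 4.43*sin(c) + 2.85)^3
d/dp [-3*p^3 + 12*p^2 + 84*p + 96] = -9*p^2 + 24*p + 84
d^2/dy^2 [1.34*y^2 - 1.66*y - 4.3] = 2.68000000000000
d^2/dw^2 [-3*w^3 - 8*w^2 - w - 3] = -18*w - 16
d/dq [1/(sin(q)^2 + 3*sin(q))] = -(2*sin(q) + 3)*cos(q)/((sin(q) + 3)^2*sin(q)^2)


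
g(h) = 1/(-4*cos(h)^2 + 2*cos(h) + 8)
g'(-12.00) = -0.05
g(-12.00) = 0.15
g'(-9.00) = -0.47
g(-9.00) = 0.35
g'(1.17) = -0.02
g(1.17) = 0.12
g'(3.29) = -0.33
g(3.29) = 0.47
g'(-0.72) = 0.05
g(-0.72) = 0.14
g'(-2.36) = -0.26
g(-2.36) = 0.22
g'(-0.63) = 0.05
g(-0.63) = 0.14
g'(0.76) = -0.05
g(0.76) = 0.14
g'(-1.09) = 0.02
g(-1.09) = 0.12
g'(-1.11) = 0.02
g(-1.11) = 0.12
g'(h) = (-8*sin(h)*cos(h) + 2*sin(h))/(-4*cos(h)^2 + 2*cos(h) + 8)^2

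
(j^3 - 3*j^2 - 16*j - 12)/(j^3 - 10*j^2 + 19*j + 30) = (j + 2)/(j - 5)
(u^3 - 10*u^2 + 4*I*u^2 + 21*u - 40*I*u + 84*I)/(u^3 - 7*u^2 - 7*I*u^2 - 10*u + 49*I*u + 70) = (u^2 + u*(-3 + 4*I) - 12*I)/(u^2 - 7*I*u - 10)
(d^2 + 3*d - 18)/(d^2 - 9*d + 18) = (d + 6)/(d - 6)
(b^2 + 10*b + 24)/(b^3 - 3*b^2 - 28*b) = (b + 6)/(b*(b - 7))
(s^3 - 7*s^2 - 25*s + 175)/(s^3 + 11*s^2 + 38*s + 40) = (s^2 - 12*s + 35)/(s^2 + 6*s + 8)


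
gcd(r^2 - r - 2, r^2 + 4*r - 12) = r - 2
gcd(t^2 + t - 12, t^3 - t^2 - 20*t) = t + 4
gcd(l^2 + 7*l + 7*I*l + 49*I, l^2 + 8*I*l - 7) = l + 7*I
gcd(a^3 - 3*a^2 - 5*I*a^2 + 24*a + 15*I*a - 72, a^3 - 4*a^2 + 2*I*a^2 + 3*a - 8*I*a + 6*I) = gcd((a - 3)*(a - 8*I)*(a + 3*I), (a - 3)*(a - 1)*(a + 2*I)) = a - 3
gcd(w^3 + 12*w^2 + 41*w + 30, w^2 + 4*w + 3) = w + 1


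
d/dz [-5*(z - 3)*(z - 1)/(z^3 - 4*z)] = 5*(z^4 - 8*z^3 + 13*z^2 - 12)/(z^2*(z^4 - 8*z^2 + 16))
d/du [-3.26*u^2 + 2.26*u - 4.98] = 2.26 - 6.52*u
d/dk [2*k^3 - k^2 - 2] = 2*k*(3*k - 1)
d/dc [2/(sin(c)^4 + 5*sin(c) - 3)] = -2*(4*sin(c)^3 + 5)*cos(c)/(sin(c)^4 + 5*sin(c) - 3)^2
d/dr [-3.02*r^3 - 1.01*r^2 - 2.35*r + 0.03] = -9.06*r^2 - 2.02*r - 2.35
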